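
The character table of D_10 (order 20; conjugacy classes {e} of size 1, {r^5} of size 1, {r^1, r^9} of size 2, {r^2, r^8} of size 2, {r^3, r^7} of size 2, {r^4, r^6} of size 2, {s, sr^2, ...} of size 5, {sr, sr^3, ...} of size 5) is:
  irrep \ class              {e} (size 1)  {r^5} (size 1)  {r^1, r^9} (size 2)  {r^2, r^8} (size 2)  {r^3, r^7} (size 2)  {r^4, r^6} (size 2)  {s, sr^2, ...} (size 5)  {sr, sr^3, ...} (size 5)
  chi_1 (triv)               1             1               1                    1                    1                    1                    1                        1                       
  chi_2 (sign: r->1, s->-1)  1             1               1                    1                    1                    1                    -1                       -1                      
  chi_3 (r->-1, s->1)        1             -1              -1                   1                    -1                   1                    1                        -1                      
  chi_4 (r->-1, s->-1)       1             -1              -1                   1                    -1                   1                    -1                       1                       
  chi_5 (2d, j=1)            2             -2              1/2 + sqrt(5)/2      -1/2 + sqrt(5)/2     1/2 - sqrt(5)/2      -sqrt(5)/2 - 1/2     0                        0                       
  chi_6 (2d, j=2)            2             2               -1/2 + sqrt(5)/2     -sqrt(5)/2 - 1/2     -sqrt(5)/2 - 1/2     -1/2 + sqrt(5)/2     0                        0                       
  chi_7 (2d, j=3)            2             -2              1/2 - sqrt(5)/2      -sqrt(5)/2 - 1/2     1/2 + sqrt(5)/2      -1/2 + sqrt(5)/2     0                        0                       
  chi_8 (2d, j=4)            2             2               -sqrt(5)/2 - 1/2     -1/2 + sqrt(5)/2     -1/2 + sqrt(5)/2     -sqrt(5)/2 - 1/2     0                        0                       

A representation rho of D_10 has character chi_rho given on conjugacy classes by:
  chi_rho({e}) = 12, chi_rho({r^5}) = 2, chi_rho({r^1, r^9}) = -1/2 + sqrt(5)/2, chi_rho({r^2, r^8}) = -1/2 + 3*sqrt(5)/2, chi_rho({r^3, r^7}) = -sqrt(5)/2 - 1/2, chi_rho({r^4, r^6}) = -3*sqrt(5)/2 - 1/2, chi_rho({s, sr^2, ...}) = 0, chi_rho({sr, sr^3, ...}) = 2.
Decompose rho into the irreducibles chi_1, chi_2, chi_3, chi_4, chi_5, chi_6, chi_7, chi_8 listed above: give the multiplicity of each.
Multiplicities: chi_1: 1, chi_2: 0, chi_3: 0, chi_4: 1, chi_5: 2, chi_6: 1, chi_7: 0, chi_8: 2.

Derivation: Use <chi_rho, chi> = (1/|G|) sum_C |C| * chi_rho(C) * conj(chi(C)) with |G| = 20 for each irreducible chi in the table:
  <chi_rho, chi_1> = (1/20)[1*(12)*conj(1) + 1*(2)*conj(1) + 2*(-1/2 + sqrt(5)/2)*conj(1) + 2*(-1/2 + 3*sqrt(5)/2)*conj(1) + 2*(-sqrt(5)/2 - 1/2)*conj(1) + 2*(-3*sqrt(5)/2 - 1/2)*conj(1) + 5*(0)*conj(1) + 5*(2)*conj(1)]
      = (1/20)[(12) + (2) + (-1 + sqrt(5)) + (-1 + 3*sqrt(5)) + (-sqrt(5) - 1) + (-3*sqrt(5) - 1) + (0) + (10)] = 20/20 = 1
  <chi_rho, chi_2> = (1/20)[1*(12)*conj(1) + 1*(2)*conj(1) + 2*(-1/2 + sqrt(5)/2)*conj(1) + 2*(-1/2 + 3*sqrt(5)/2)*conj(1) + 2*(-sqrt(5)/2 - 1/2)*conj(1) + 2*(-3*sqrt(5)/2 - 1/2)*conj(1) + 5*(0)*conj(-1) + 5*(2)*conj(-1)]
      = (1/20)[(12) + (2) + (-1 + sqrt(5)) + (-1 + 3*sqrt(5)) + (-sqrt(5) - 1) + (-3*sqrt(5) - 1) + (0) + (-10)] = 0/20 = 0
  <chi_rho, chi_3> = (1/20)[1*(12)*conj(1) + 1*(2)*conj(-1) + 2*(-1/2 + sqrt(5)/2)*conj(-1) + 2*(-1/2 + 3*sqrt(5)/2)*conj(1) + 2*(-sqrt(5)/2 - 1/2)*conj(-1) + 2*(-3*sqrt(5)/2 - 1/2)*conj(1) + 5*(0)*conj(1) + 5*(2)*conj(-1)]
      = (1/20)[(12) + (-2) + (1 - sqrt(5)) + (-1 + 3*sqrt(5)) + (1 + sqrt(5)) + (-3*sqrt(5) - 1) + (0) + (-10)] = 0/20 = 0
  <chi_rho, chi_4> = (1/20)[1*(12)*conj(1) + 1*(2)*conj(-1) + 2*(-1/2 + sqrt(5)/2)*conj(-1) + 2*(-1/2 + 3*sqrt(5)/2)*conj(1) + 2*(-sqrt(5)/2 - 1/2)*conj(-1) + 2*(-3*sqrt(5)/2 - 1/2)*conj(1) + 5*(0)*conj(-1) + 5*(2)*conj(1)]
      = (1/20)[(12) + (-2) + (1 - sqrt(5)) + (-1 + 3*sqrt(5)) + (1 + sqrt(5)) + (-3*sqrt(5) - 1) + (0) + (10)] = 20/20 = 1
  <chi_rho, chi_5> = (1/20)[1*(12)*conj(2) + 1*(2)*conj(-2) + 2*(-1/2 + sqrt(5)/2)*conj(1/2 + sqrt(5)/2) + 2*(-1/2 + 3*sqrt(5)/2)*conj(-1/2 + sqrt(5)/2) + 2*(-sqrt(5)/2 - 1/2)*conj(1/2 - sqrt(5)/2) + 2*(-3*sqrt(5)/2 - 1/2)*conj(-sqrt(5)/2 - 1/2) + 5*(0)*conj(0) + 5*(2)*conj(0)]
      = (1/20)[(24) + (-4) + (2) + (8 - 2*sqrt(5)) + (2) + (2*sqrt(5) + 8) + (0) + (0)] = 40/20 = 2
  <chi_rho, chi_6> = (1/20)[1*(12)*conj(2) + 1*(2)*conj(2) + 2*(-1/2 + sqrt(5)/2)*conj(-1/2 + sqrt(5)/2) + 2*(-1/2 + 3*sqrt(5)/2)*conj(-sqrt(5)/2 - 1/2) + 2*(-sqrt(5)/2 - 1/2)*conj(-sqrt(5)/2 - 1/2) + 2*(-3*sqrt(5)/2 - 1/2)*conj(-1/2 + sqrt(5)/2) + 5*(0)*conj(0) + 5*(2)*conj(0)]
      = (1/20)[(24) + (4) + (3 - sqrt(5)) + (-7 - sqrt(5)) + (sqrt(5) + 3) + (-7 + sqrt(5)) + (0) + (0)] = 20/20 = 1
  <chi_rho, chi_7> = (1/20)[1*(12)*conj(2) + 1*(2)*conj(-2) + 2*(-1/2 + sqrt(5)/2)*conj(1/2 - sqrt(5)/2) + 2*(-1/2 + 3*sqrt(5)/2)*conj(-sqrt(5)/2 - 1/2) + 2*(-sqrt(5)/2 - 1/2)*conj(1/2 + sqrt(5)/2) + 2*(-3*sqrt(5)/2 - 1/2)*conj(-1/2 + sqrt(5)/2) + 5*(0)*conj(0) + 5*(2)*conj(0)]
      = (1/20)[(24) + (-4) + (-3 + sqrt(5)) + (-7 - sqrt(5)) + (-3 - sqrt(5)) + (-7 + sqrt(5)) + (0) + (0)] = 0/20 = 0
  <chi_rho, chi_8> = (1/20)[1*(12)*conj(2) + 1*(2)*conj(2) + 2*(-1/2 + sqrt(5)/2)*conj(-sqrt(5)/2 - 1/2) + 2*(-1/2 + 3*sqrt(5)/2)*conj(-1/2 + sqrt(5)/2) + 2*(-sqrt(5)/2 - 1/2)*conj(-1/2 + sqrt(5)/2) + 2*(-3*sqrt(5)/2 - 1/2)*conj(-sqrt(5)/2 - 1/2) + 5*(0)*conj(0) + 5*(2)*conj(0)]
      = (1/20)[(24) + (4) + (-2) + (8 - 2*sqrt(5)) + (-2) + (2*sqrt(5) + 8) + (0) + (0)] = 40/20 = 2
Dimension check: dim(rho) = sum (mult * dim) = 1*1 + 0*1 + 0*1 + 1*1 + 2*2 + 1*2 + 0*2 + 2*2 = 12 = chi_rho(e) = 12.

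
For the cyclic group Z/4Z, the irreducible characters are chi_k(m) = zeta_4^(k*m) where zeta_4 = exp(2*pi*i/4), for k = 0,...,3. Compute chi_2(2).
chi_2(2) = zeta_4^4 = 1

Details: chi_2(2) = zeta_4^(2*2) = zeta_4^4. Since zeta_4^4 = 1, this equals zeta_4^0 = exp(2*pi*i*0/4) = 1.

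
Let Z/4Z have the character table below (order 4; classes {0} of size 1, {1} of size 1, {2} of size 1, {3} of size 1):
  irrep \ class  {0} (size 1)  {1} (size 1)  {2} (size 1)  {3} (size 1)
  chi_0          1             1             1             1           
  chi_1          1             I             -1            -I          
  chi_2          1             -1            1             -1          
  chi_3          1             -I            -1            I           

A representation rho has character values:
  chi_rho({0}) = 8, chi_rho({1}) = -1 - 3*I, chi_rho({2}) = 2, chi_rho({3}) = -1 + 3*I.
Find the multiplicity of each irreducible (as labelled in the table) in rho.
Multiplicities: chi_0: 2, chi_1: 0, chi_2: 3, chi_3: 3.

Use <chi_rho, chi> = (1/|G|) sum_C |C| * chi_rho(C) * conj(chi(C)) with |G| = 4 for each irreducible chi in the table:
  <chi_rho, chi_0> = (1/4)[1*(8)*conj(1) + 1*(-1 - 3*I)*conj(1) + 1*(2)*conj(1) + 1*(-1 + 3*I)*conj(1)]
      = (1/4)[(8) + (-1 - 3*I) + (2) + (-1 + 3*I)] = 8/4 = 2
  <chi_rho, chi_1> = (1/4)[1*(8)*conj(1) + 1*(-1 - 3*I)*conj(I) + 1*(2)*conj(-1) + 1*(-1 + 3*I)*conj(-I)]
      = (1/4)[(8) + (-3 + I) + (-2) + (-3 - I)] = 0/4 = 0
  <chi_rho, chi_2> = (1/4)[1*(8)*conj(1) + 1*(-1 - 3*I)*conj(-1) + 1*(2)*conj(1) + 1*(-1 + 3*I)*conj(-1)]
      = (1/4)[(8) + (1 + 3*I) + (2) + (1 - 3*I)] = 12/4 = 3
  <chi_rho, chi_3> = (1/4)[1*(8)*conj(1) + 1*(-1 - 3*I)*conj(-I) + 1*(2)*conj(-1) + 1*(-1 + 3*I)*conj(I)]
      = (1/4)[(8) + (3 - I) + (-2) + (3 + I)] = 12/4 = 3
(Exp terms are combined using exp(i*s)*conj(exp(i*t)) = exp(i*(s-t)), and sums of them are collapsed using the identity that for every m > 1 the m distinct m-th roots of unity sum to 0, e.g. 1 + exp(2*I*pi/3) + exp(-2*I*pi/3) = 0.)
Dimension check: dim(rho) = sum (mult * dim) = 2*1 + 0*1 + 3*1 + 3*1 = 8 = chi_rho(e) = 8.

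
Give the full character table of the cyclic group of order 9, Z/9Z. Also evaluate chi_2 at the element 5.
Character table of Z/9Z (irreps indexed chi_0,...,chi_8 with chi_k(m) = zeta_9^(k*m), zeta_9 = exp(2*pi*i/9)):
  irrep \ class  {0} (size 1)  {1} (size 1)    {2} (size 1)    {3} (size 1)    {4} (size 1)    {5} (size 1)    {6} (size 1)    {7} (size 1)    {8} (size 1)  
  chi_0          1             1               1               1               1               1               1               1               1             
  chi_1          1             exp(2*I*pi/9)   exp(4*I*pi/9)   exp(2*I*pi/3)   exp(8*I*pi/9)   exp(-8*I*pi/9)  exp(-2*I*pi/3)  exp(-4*I*pi/9)  exp(-2*I*pi/9)
  chi_2          1             exp(4*I*pi/9)   exp(8*I*pi/9)   exp(-2*I*pi/3)  exp(-2*I*pi/9)  exp(2*I*pi/9)   exp(2*I*pi/3)   exp(-8*I*pi/9)  exp(-4*I*pi/9)
  chi_3          1             exp(2*I*pi/3)   exp(-2*I*pi/3)  1               exp(2*I*pi/3)   exp(-2*I*pi/3)  1               exp(2*I*pi/3)   exp(-2*I*pi/3)
  chi_4          1             exp(8*I*pi/9)   exp(-2*I*pi/9)  exp(2*I*pi/3)   exp(-4*I*pi/9)  exp(4*I*pi/9)   exp(-2*I*pi/3)  exp(2*I*pi/9)   exp(-8*I*pi/9)
  chi_5          1             exp(-8*I*pi/9)  exp(2*I*pi/9)   exp(-2*I*pi/3)  exp(4*I*pi/9)   exp(-4*I*pi/9)  exp(2*I*pi/3)   exp(-2*I*pi/9)  exp(8*I*pi/9) 
  chi_6          1             exp(-2*I*pi/3)  exp(2*I*pi/3)   1               exp(-2*I*pi/3)  exp(2*I*pi/3)   1               exp(-2*I*pi/3)  exp(2*I*pi/3) 
  chi_7          1             exp(-4*I*pi/9)  exp(-8*I*pi/9)  exp(2*I*pi/3)   exp(2*I*pi/9)   exp(-2*I*pi/9)  exp(-2*I*pi/3)  exp(8*I*pi/9)   exp(4*I*pi/9) 
  chi_8          1             exp(-2*I*pi/9)  exp(-4*I*pi/9)  exp(-2*I*pi/3)  exp(-8*I*pi/9)  exp(8*I*pi/9)   exp(2*I*pi/3)   exp(4*I*pi/9)   exp(2*I*pi/9) 

Spot check: chi_2(5) = zeta_9^(2*5) = zeta_9^10 = exp(2*I*pi/9).

Z/9Z is abelian, so all 9 irreducible complex representations are 1-dimensional. They are given by chi_k(m) = zeta_9^(k*m) for k = 0,...,8. Row orthogonality: sum_m chi_k(m) conj(chi_l(m)) = 9 * [k = l].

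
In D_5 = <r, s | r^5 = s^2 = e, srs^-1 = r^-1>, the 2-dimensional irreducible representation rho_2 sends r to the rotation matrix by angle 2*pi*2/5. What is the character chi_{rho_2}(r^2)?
chi_{rho_2}(r^2) = 2*cos(2*pi*2*2/5) = -1/2 + sqrt(5)/2

Derivation: rho_2(r^2) is rotation by angle 2*pi*2*2/5, whose trace is 2*cos(2*pi*2*2/5) = -1/2 + sqrt(5)/2.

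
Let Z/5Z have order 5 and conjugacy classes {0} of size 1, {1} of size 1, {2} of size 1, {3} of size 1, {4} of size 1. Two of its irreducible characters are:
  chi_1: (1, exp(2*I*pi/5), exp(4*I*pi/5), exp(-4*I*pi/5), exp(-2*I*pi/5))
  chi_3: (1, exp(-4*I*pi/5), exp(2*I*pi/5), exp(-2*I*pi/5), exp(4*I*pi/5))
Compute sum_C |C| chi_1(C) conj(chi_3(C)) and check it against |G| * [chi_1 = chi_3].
Sum = 0; so <chi_1, chi_3> = 0 (distinct irreducibles are orthogonal).

Reasoning: Compute term by term over conjugacy classes (|C| * chi_1(C) * conj(chi_3(C))):
  1*(1)*conj(1) + 1*(exp(2*I*pi/5))*conj(exp(-4*I*pi/5)) + 1*(exp(4*I*pi/5))*conj(exp(2*I*pi/5)) + 1*(exp(-4*I*pi/5))*conj(exp(-2*I*pi/5)) + 1*(exp(-2*I*pi/5))*conj(exp(4*I*pi/5))
  = (1) + (exp(-4*I*pi/5)) + (exp(2*I*pi/5)) + (exp(-2*I*pi/5)) + (exp(4*I*pi/5))
  = 0.
(Exp terms are combined using exp(i*s)*conj(exp(i*t)) = exp(i*(s-t)), and sums of them are collapsed using the identity that for every m > 1 the m distinct m-th roots of unity sum to 0, e.g. 1 + exp(2*I*pi/3) + exp(-2*I*pi/3) = 0.)
Dividing by |G| = 5 gives 0/5 = 0, matching the row-orthogonality relation <chi_1, chi_3> = [chi_1 = chi_3].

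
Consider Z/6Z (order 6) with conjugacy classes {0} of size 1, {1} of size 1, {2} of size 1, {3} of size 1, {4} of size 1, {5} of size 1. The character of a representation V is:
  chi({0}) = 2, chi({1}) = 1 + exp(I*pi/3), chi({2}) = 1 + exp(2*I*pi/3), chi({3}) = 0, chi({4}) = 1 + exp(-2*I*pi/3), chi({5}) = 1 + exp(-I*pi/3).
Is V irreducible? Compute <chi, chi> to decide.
Not irreducible (reducible): <chi, chi> = 2 > 1.

Justification: <chi, chi> = (1/|G|) sum_C |C| * |chi(C)|^2 = (1/6)[1*|2|^2 + 1*|1 + exp(I*pi/3)|^2 + 1*|1 + exp(2*I*pi/3)|^2 + 1*|0|^2 + 1*|1 + exp(-2*I*pi/3)|^2 + 1*|1 + exp(-I*pi/3)|^2]
  = (1/6)[(4) + (3) + (1) + (0) + (1) + (3)] = 12/6 = 2.
(Exp terms are combined using exp(i*s)*conj(exp(i*t)) = exp(i*(s-t)), and sums of them are collapsed using the identity that for every m > 1 the m distinct m-th roots of unity sum to 0, e.g. 1 + exp(2*I*pi/3) + exp(-2*I*pi/3) = 0.)
A character is irreducible iff <chi, chi> = 1, so this representation is reducible.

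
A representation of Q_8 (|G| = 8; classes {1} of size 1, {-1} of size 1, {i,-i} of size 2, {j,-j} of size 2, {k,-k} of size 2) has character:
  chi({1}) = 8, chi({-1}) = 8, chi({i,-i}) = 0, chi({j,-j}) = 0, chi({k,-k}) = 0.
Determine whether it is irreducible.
Not irreducible (reducible): <chi, chi> = 16 > 1.

Solution. <chi, chi> = (1/|G|) sum_C |C| * |chi(C)|^2 = (1/8)[1*|8|^2 + 1*|8|^2 + 2*|0|^2 + 2*|0|^2 + 2*|0|^2]
  = (1/8)[(64) + (64) + (0) + (0) + (0)] = 128/8 = 16.
A character is irreducible iff <chi, chi> = 1, so this representation is reducible.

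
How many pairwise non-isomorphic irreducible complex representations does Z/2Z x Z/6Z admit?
12

Argument: The number of irreducible complex representations of a finite group equals its number of conjugacy classes. Z/2Z x Z/6Z is abelian of order 12, so every element is its own conjugacy class: 12 classes, so Z/2Z x Z/6Z (order 12) has exactly 12 irreducible complex representations.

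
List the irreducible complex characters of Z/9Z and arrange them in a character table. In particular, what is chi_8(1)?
Character table of Z/9Z (irreps indexed chi_0,...,chi_8 with chi_k(m) = zeta_9^(k*m), zeta_9 = exp(2*pi*i/9)):
  irrep \ class  {0} (size 1)  {1} (size 1)    {2} (size 1)    {3} (size 1)    {4} (size 1)    {5} (size 1)    {6} (size 1)    {7} (size 1)    {8} (size 1)  
  chi_0          1             1               1               1               1               1               1               1               1             
  chi_1          1             exp(2*I*pi/9)   exp(4*I*pi/9)   exp(2*I*pi/3)   exp(8*I*pi/9)   exp(-8*I*pi/9)  exp(-2*I*pi/3)  exp(-4*I*pi/9)  exp(-2*I*pi/9)
  chi_2          1             exp(4*I*pi/9)   exp(8*I*pi/9)   exp(-2*I*pi/3)  exp(-2*I*pi/9)  exp(2*I*pi/9)   exp(2*I*pi/3)   exp(-8*I*pi/9)  exp(-4*I*pi/9)
  chi_3          1             exp(2*I*pi/3)   exp(-2*I*pi/3)  1               exp(2*I*pi/3)   exp(-2*I*pi/3)  1               exp(2*I*pi/3)   exp(-2*I*pi/3)
  chi_4          1             exp(8*I*pi/9)   exp(-2*I*pi/9)  exp(2*I*pi/3)   exp(-4*I*pi/9)  exp(4*I*pi/9)   exp(-2*I*pi/3)  exp(2*I*pi/9)   exp(-8*I*pi/9)
  chi_5          1             exp(-8*I*pi/9)  exp(2*I*pi/9)   exp(-2*I*pi/3)  exp(4*I*pi/9)   exp(-4*I*pi/9)  exp(2*I*pi/3)   exp(-2*I*pi/9)  exp(8*I*pi/9) 
  chi_6          1             exp(-2*I*pi/3)  exp(2*I*pi/3)   1               exp(-2*I*pi/3)  exp(2*I*pi/3)   1               exp(-2*I*pi/3)  exp(2*I*pi/3) 
  chi_7          1             exp(-4*I*pi/9)  exp(-8*I*pi/9)  exp(2*I*pi/3)   exp(2*I*pi/9)   exp(-2*I*pi/9)  exp(-2*I*pi/3)  exp(8*I*pi/9)   exp(4*I*pi/9) 
  chi_8          1             exp(-2*I*pi/9)  exp(-4*I*pi/9)  exp(-2*I*pi/3)  exp(-8*I*pi/9)  exp(8*I*pi/9)   exp(2*I*pi/3)   exp(4*I*pi/9)   exp(2*I*pi/9) 

Spot check: chi_8(1) = zeta_9^(8*1) = zeta_9^8 = exp(-2*I*pi/9).

Reasoning: Z/9Z is abelian, so all 9 irreducible complex representations are 1-dimensional. They are given by chi_k(m) = zeta_9^(k*m) for k = 0,...,8. Row orthogonality: sum_m chi_k(m) conj(chi_l(m)) = 9 * [k = l].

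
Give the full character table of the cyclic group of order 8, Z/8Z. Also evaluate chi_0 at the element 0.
Character table of Z/8Z (irreps indexed chi_0,...,chi_7 with chi_k(m) = zeta_8^(k*m), zeta_8 = exp(2*pi*i/8)):
  irrep \ class  {0} (size 1)  {1} (size 1)    {2} (size 1)  {3} (size 1)    {4} (size 1)  {5} (size 1)    {6} (size 1)  {7} (size 1)  
  chi_0          1             1               1             1               1             1               1             1             
  chi_1          1             exp(I*pi/4)     I             exp(3*I*pi/4)   -1            exp(-3*I*pi/4)  -I            exp(-I*pi/4)  
  chi_2          1             I               -1            -I              1             I               -1            -I            
  chi_3          1             exp(3*I*pi/4)   -I            exp(I*pi/4)     -1            exp(-I*pi/4)    I             exp(-3*I*pi/4)
  chi_4          1             -1              1             -1              1             -1              1             -1            
  chi_5          1             exp(-3*I*pi/4)  I             exp(-I*pi/4)    -1            exp(I*pi/4)     -I            exp(3*I*pi/4) 
  chi_6          1             -I              -1            I               1             -I              -1            I             
  chi_7          1             exp(-I*pi/4)    -I            exp(-3*I*pi/4)  -1            exp(3*I*pi/4)   I             exp(I*pi/4)   

Spot check: chi_0(0) = zeta_8^(0*0) = zeta_8^0 = 1.

Argument: Z/8Z is abelian, so all 8 irreducible complex representations are 1-dimensional. They are given by chi_k(m) = zeta_8^(k*m) for k = 0,...,7. Row orthogonality: sum_m chi_k(m) conj(chi_l(m)) = 8 * [k = l].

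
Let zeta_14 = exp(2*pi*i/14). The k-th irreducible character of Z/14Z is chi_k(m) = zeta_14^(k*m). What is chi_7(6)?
chi_7(6) = zeta_14^42 = 1

Why: chi_7(6) = zeta_14^(7*6) = zeta_14^42. Since zeta_14^14 = 1, this equals zeta_14^0 = exp(2*pi*i*0/14) = 1.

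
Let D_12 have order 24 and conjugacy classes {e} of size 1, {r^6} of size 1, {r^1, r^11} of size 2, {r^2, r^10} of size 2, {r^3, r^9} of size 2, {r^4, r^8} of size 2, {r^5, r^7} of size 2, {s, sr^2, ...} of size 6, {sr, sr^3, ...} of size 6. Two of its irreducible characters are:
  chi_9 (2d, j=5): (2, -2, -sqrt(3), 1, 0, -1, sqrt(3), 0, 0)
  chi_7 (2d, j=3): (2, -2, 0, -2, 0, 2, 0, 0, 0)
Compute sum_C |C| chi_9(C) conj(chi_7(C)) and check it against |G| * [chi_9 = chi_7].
Sum = 0; so <chi_9, chi_7> = 0 (distinct irreducibles are orthogonal).

Details: Compute term by term over conjugacy classes (|C| * chi_9(C) * conj(chi_7(C))):
  1*(2)*conj(2) + 1*(-2)*conj(-2) + 2*(-sqrt(3))*conj(0) + 2*(1)*conj(-2) + 2*(0)*conj(0) + 2*(-1)*conj(2) + 2*(sqrt(3))*conj(0) + 6*(0)*conj(0) + 6*(0)*conj(0)
  = (4) + (4) + (0) + (-4) + (0) + (-4) + (0) + (0) + (0)
  = 0.
Dividing by |G| = 24 gives 0/24 = 0, matching the row-orthogonality relation <chi_9, chi_7> = [chi_9 = chi_7].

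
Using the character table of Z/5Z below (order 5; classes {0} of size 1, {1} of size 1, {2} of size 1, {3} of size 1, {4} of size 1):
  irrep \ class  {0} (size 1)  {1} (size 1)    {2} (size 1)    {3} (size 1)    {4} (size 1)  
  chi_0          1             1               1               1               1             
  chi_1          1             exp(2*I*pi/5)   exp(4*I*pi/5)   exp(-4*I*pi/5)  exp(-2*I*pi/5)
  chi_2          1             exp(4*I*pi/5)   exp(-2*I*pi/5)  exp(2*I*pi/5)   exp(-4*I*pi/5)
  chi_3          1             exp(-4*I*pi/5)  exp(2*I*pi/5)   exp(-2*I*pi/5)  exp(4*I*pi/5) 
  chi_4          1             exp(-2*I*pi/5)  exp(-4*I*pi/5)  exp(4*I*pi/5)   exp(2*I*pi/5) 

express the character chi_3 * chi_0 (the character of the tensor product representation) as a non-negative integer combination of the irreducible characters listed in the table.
chi_3 tensor chi_0 = chi_3 (all other irreducibles have multiplicity 0).

Derivation: The character of a tensor product is the pointwise product (chi_3 * chi_0)(C) = chi_3(C) * chi_0(C):
  {0}: (1)*(1), {1}: (exp(-4*I*pi/5))*(1), {2}: (exp(2*I*pi/5))*(1), {3}: (exp(-2*I*pi/5))*(1), {4}: (exp(4*I*pi/5))*(1)
so (chi_3 * chi_0) takes values
  {0} -> 1, {1} -> exp(-4*I*pi/5), {2} -> exp(2*I*pi/5), {3} -> exp(-2*I*pi/5), {4} -> exp(4*I*pi/5).
Now take the inner product of this character with each irreducible chi from the table, <chi_3*chi_0, chi> = (1/5) sum_C |C| (chi_3*chi_0)(C) conj(chi(C)):
  <chi_3*chi_0, chi_0> = (1/5)[1*(1)*conj(1) + 1*(exp(-4*I*pi/5))*conj(1) + 1*(exp(2*I*pi/5))*conj(1) + 1*(exp(-2*I*pi/5))*conj(1) + 1*(exp(4*I*pi/5))*conj(1)]
      = (1/5)[(1) + (exp(-4*I*pi/5)) + (exp(2*I*pi/5)) + (exp(-2*I*pi/5)) + (exp(4*I*pi/5))] = 0/5 = 0
  <chi_3*chi_0, chi_1> = (1/5)[1*(1)*conj(1) + 1*(exp(-4*I*pi/5))*conj(exp(2*I*pi/5)) + 1*(exp(2*I*pi/5))*conj(exp(4*I*pi/5)) + 1*(exp(-2*I*pi/5))*conj(exp(-4*I*pi/5)) + 1*(exp(4*I*pi/5))*conj(exp(-2*I*pi/5))]
      = (1/5)[(1) + (exp(4*I*pi/5)) + (exp(-2*I*pi/5)) + (exp(2*I*pi/5)) + (exp(-4*I*pi/5))] = 0/5 = 0
  <chi_3*chi_0, chi_2> = (1/5)[1*(1)*conj(1) + 1*(exp(-4*I*pi/5))*conj(exp(4*I*pi/5)) + 1*(exp(2*I*pi/5))*conj(exp(-2*I*pi/5)) + 1*(exp(-2*I*pi/5))*conj(exp(2*I*pi/5)) + 1*(exp(4*I*pi/5))*conj(exp(-4*I*pi/5))]
      = (1/5)[(1) + (exp(2*I*pi/5)) + (exp(4*I*pi/5)) + (exp(-4*I*pi/5)) + (exp(-2*I*pi/5))] = 0/5 = 0
  <chi_3*chi_0, chi_3> = (1/5)[1*(1)*conj(1) + 1*(exp(-4*I*pi/5))*conj(exp(-4*I*pi/5)) + 1*(exp(2*I*pi/5))*conj(exp(2*I*pi/5)) + 1*(exp(-2*I*pi/5))*conj(exp(-2*I*pi/5)) + 1*(exp(4*I*pi/5))*conj(exp(4*I*pi/5))]
      = (1/5)[(1) + (1) + (1) + (1) + (1)] = 5/5 = 1
  <chi_3*chi_0, chi_4> = (1/5)[1*(1)*conj(1) + 1*(exp(-4*I*pi/5))*conj(exp(-2*I*pi/5)) + 1*(exp(2*I*pi/5))*conj(exp(-4*I*pi/5)) + 1*(exp(-2*I*pi/5))*conj(exp(4*I*pi/5)) + 1*(exp(4*I*pi/5))*conj(exp(2*I*pi/5))]
      = (1/5)[(1) + (exp(-2*I*pi/5)) + (exp(-4*I*pi/5)) + (exp(4*I*pi/5)) + (exp(2*I*pi/5))] = 0/5 = 0
(Exp terms are combined using exp(i*s)*conj(exp(i*t)) = exp(i*(s-t)), and sums of them are collapsed using the identity that for every m > 1 the m distinct m-th roots of unity sum to 0, e.g. 1 + exp(2*I*pi/3) + exp(-2*I*pi/3) = 0.)
Hence the multiplicities are chi_3: 1. Dimension check: dim(chi_3)*dim(chi_0) = 1*1 = 1 and sum (mult * dim) = 1*1 = 1.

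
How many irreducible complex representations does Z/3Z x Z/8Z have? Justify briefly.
24

Details: The number of irreducible complex representations of a finite group equals its number of conjugacy classes. Z/3Z x Z/8Z is abelian of order 24, so every element is its own conjugacy class: 24 classes, so Z/3Z x Z/8Z (order 24) has exactly 24 irreducible complex representations.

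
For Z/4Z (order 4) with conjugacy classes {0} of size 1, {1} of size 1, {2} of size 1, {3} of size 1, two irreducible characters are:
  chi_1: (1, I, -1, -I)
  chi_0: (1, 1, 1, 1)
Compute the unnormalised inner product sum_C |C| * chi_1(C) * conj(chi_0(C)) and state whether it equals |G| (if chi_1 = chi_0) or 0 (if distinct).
Sum = 0; so <chi_1, chi_0> = 0 (distinct irreducibles are orthogonal).

Explanation: Compute term by term over conjugacy classes (|C| * chi_1(C) * conj(chi_0(C))):
  1*(1)*conj(1) + 1*(I)*conj(1) + 1*(-1)*conj(1) + 1*(-I)*conj(1)
  = (1) + (I) + (-1) + (-I)
  = 0.
(Exp terms are combined using exp(i*s)*conj(exp(i*t)) = exp(i*(s-t)), and sums of them are collapsed using the identity that for every m > 1 the m distinct m-th roots of unity sum to 0, e.g. 1 + exp(2*I*pi/3) + exp(-2*I*pi/3) = 0.)
Dividing by |G| = 4 gives 0/4 = 0, matching the row-orthogonality relation <chi_1, chi_0> = [chi_1 = chi_0].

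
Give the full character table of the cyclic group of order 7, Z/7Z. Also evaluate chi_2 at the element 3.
Character table of Z/7Z (irreps indexed chi_0,...,chi_6 with chi_k(m) = zeta_7^(k*m), zeta_7 = exp(2*pi*i/7)):
  irrep \ class  {0} (size 1)  {1} (size 1)    {2} (size 1)    {3} (size 1)    {4} (size 1)    {5} (size 1)    {6} (size 1)  
  chi_0          1             1               1               1               1               1               1             
  chi_1          1             exp(2*I*pi/7)   exp(4*I*pi/7)   exp(6*I*pi/7)   exp(-6*I*pi/7)  exp(-4*I*pi/7)  exp(-2*I*pi/7)
  chi_2          1             exp(4*I*pi/7)   exp(-6*I*pi/7)  exp(-2*I*pi/7)  exp(2*I*pi/7)   exp(6*I*pi/7)   exp(-4*I*pi/7)
  chi_3          1             exp(6*I*pi/7)   exp(-2*I*pi/7)  exp(4*I*pi/7)   exp(-4*I*pi/7)  exp(2*I*pi/7)   exp(-6*I*pi/7)
  chi_4          1             exp(-6*I*pi/7)  exp(2*I*pi/7)   exp(-4*I*pi/7)  exp(4*I*pi/7)   exp(-2*I*pi/7)  exp(6*I*pi/7) 
  chi_5          1             exp(-4*I*pi/7)  exp(6*I*pi/7)   exp(2*I*pi/7)   exp(-2*I*pi/7)  exp(-6*I*pi/7)  exp(4*I*pi/7) 
  chi_6          1             exp(-2*I*pi/7)  exp(-4*I*pi/7)  exp(-6*I*pi/7)  exp(6*I*pi/7)   exp(4*I*pi/7)   exp(2*I*pi/7) 

Spot check: chi_2(3) = zeta_7^(2*3) = zeta_7^6 = exp(-2*I*pi/7).

Solution. Z/7Z is abelian, so all 7 irreducible complex representations are 1-dimensional. They are given by chi_k(m) = zeta_7^(k*m) for k = 0,...,6. Row orthogonality: sum_m chi_k(m) conj(chi_l(m)) = 7 * [k = l].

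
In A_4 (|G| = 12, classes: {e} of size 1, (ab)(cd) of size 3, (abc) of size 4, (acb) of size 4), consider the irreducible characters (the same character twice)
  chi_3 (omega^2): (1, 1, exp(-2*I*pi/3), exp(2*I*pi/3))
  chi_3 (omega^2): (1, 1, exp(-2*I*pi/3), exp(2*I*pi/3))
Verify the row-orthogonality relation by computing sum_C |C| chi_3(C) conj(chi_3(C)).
Sum = 12 = |G| = 12; so <chi_3, chi_3> = 1 (norm-1 confirms irreducibility).

Details: Compute term by term over conjugacy classes (|C| * chi_3(C) * conj(chi_3(C))):
  1*(1)*conj(1) + 3*(1)*conj(1) + 4*(exp(-2*I*pi/3))*conj(exp(-2*I*pi/3)) + 4*(exp(2*I*pi/3))*conj(exp(2*I*pi/3))
  = (1) + (3) + (4) + (4)
  = 12.
(Exp terms are combined using exp(i*s)*conj(exp(i*t)) = exp(i*(s-t)), and sums of them are collapsed using the identity that for every m > 1 the m distinct m-th roots of unity sum to 0, e.g. 1 + exp(2*I*pi/3) + exp(-2*I*pi/3) = 0.)
Dividing by |G| = 12 gives 12/12 = 1, matching the row-orthogonality relation <chi_3, chi_3> = [chi_3 = chi_3].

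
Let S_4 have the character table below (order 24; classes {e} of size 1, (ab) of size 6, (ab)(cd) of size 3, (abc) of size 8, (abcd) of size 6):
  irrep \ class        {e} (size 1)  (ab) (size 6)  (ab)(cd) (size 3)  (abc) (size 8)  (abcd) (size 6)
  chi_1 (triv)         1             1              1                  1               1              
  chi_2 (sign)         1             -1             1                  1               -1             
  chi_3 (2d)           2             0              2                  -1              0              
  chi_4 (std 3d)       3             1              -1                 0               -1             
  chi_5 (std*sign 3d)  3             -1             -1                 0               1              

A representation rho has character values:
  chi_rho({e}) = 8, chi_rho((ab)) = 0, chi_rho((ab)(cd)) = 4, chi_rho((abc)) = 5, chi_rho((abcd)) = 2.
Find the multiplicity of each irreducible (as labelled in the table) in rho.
Multiplicities: chi_1: 3, chi_2: 2, chi_3: 0, chi_4: 0, chi_5: 1.

Proof sketch: Use <chi_rho, chi> = (1/|G|) sum_C |C| * chi_rho(C) * conj(chi(C)) with |G| = 24 for each irreducible chi in the table:
  <chi_rho, chi_1> = (1/24)[1*(8)*conj(1) + 6*(0)*conj(1) + 3*(4)*conj(1) + 8*(5)*conj(1) + 6*(2)*conj(1)]
      = (1/24)[(8) + (0) + (12) + (40) + (12)] = 72/24 = 3
  <chi_rho, chi_2> = (1/24)[1*(8)*conj(1) + 6*(0)*conj(-1) + 3*(4)*conj(1) + 8*(5)*conj(1) + 6*(2)*conj(-1)]
      = (1/24)[(8) + (0) + (12) + (40) + (-12)] = 48/24 = 2
  <chi_rho, chi_3> = (1/24)[1*(8)*conj(2) + 6*(0)*conj(0) + 3*(4)*conj(2) + 8*(5)*conj(-1) + 6*(2)*conj(0)]
      = (1/24)[(16) + (0) + (24) + (-40) + (0)] = 0/24 = 0
  <chi_rho, chi_4> = (1/24)[1*(8)*conj(3) + 6*(0)*conj(1) + 3*(4)*conj(-1) + 8*(5)*conj(0) + 6*(2)*conj(-1)]
      = (1/24)[(24) + (0) + (-12) + (0) + (-12)] = 0/24 = 0
  <chi_rho, chi_5> = (1/24)[1*(8)*conj(3) + 6*(0)*conj(-1) + 3*(4)*conj(-1) + 8*(5)*conj(0) + 6*(2)*conj(1)]
      = (1/24)[(24) + (0) + (-12) + (0) + (12)] = 24/24 = 1
Dimension check: dim(rho) = sum (mult * dim) = 3*1 + 2*1 + 0*2 + 0*3 + 1*3 = 8 = chi_rho(e) = 8.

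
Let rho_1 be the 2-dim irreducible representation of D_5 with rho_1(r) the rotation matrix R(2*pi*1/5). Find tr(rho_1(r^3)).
chi_{rho_1}(r^3) = 2*cos(2*pi*1*3/5) = -sqrt(5)/2 - 1/2

Explanation: rho_1(r^3) is rotation by angle 2*pi*1*3/5, whose trace is 2*cos(2*pi*1*3/5) = -sqrt(5)/2 - 1/2.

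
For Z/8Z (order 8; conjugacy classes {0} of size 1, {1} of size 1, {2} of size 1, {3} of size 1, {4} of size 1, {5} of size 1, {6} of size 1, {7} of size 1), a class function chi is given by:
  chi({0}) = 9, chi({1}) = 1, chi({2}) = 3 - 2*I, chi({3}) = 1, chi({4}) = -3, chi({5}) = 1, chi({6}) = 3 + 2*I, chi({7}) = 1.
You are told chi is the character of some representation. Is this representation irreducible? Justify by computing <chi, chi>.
Not irreducible (reducible): <chi, chi> = 15 > 1.

Solution. <chi, chi> = (1/|G|) sum_C |C| * |chi(C)|^2 = (1/8)[1*|9|^2 + 1*|1|^2 + 1*|3 - 2*I|^2 + 1*|1|^2 + 1*|-3|^2 + 1*|1|^2 + 1*|3 + 2*I|^2 + 1*|1|^2]
  = (1/8)[(81) + (1) + (13) + (1) + (9) + (1) + (13) + (1)] = 120/8 = 15.
(Exp terms are combined using exp(i*s)*conj(exp(i*t)) = exp(i*(s-t)), and sums of them are collapsed using the identity that for every m > 1 the m distinct m-th roots of unity sum to 0, e.g. 1 + exp(2*I*pi/3) + exp(-2*I*pi/3) = 0.)
A character is irreducible iff <chi, chi> = 1, so this representation is reducible.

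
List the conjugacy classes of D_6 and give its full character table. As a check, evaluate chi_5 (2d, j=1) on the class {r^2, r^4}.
Conjugacy classes: {e} of size 1, {r^3} of size 1, {r^1, r^5} of size 2, {r^2, r^4} of size 2, {s, sr^2, ...} of size 3, {sr, sr^3, ...} of size 3.
Character table:
  irrep \ class              {e} (size 1)  {r^3} (size 1)  {r^1, r^5} (size 2)  {r^2, r^4} (size 2)  {s, sr^2, ...} (size 3)  {sr, sr^3, ...} (size 3)
  chi_1 (triv)               1             1               1                    1                    1                        1                       
  chi_2 (sign: r->1, s->-1)  1             1               1                    1                    -1                       -1                      
  chi_3 (r->-1, s->1)        1             -1              -1                   1                    1                        -1                      
  chi_4 (r->-1, s->-1)       1             -1              -1                   1                    -1                       1                       
  chi_5 (2d, j=1)            2             -2              1                    -1                   0                        0                       
  chi_6 (2d, j=2)            2             2               -1                   -1                   0                        0                       

Spot check: chi_5 (2d, j=1) on {r^2, r^4} = -1.

Working: D_6 has order 2*6 = 12 with 6 conjugacy classes, hence 6 irreducibles. Sum of squared dims 1 + 1 + 1 + 1 + 4 + 4 = 12 = |G|. Linear characters come from the abelianisation; the 2-dimensional irreps have character r^k -> 2*cos(2*pi*j*k/6), reflections -> 0.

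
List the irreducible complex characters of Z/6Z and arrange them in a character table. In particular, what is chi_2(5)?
Character table of Z/6Z (irreps indexed chi_0,...,chi_5 with chi_k(m) = zeta_6^(k*m), zeta_6 = exp(2*pi*i/6)):
  irrep \ class  {0} (size 1)  {1} (size 1)    {2} (size 1)    {3} (size 1)  {4} (size 1)    {5} (size 1)  
  chi_0          1             1               1               1             1               1             
  chi_1          1             exp(I*pi/3)     exp(2*I*pi/3)   -1            exp(-2*I*pi/3)  exp(-I*pi/3)  
  chi_2          1             exp(2*I*pi/3)   exp(-2*I*pi/3)  1             exp(2*I*pi/3)   exp(-2*I*pi/3)
  chi_3          1             -1              1               -1            1               -1            
  chi_4          1             exp(-2*I*pi/3)  exp(2*I*pi/3)   1             exp(-2*I*pi/3)  exp(2*I*pi/3) 
  chi_5          1             exp(-I*pi/3)    exp(-2*I*pi/3)  -1            exp(2*I*pi/3)   exp(I*pi/3)   

Spot check: chi_2(5) = zeta_6^(2*5) = zeta_6^10 = exp(-2*I*pi/3).

Z/6Z is abelian, so all 6 irreducible complex representations are 1-dimensional. They are given by chi_k(m) = zeta_6^(k*m) for k = 0,...,5. Row orthogonality: sum_m chi_k(m) conj(chi_l(m)) = 6 * [k = l].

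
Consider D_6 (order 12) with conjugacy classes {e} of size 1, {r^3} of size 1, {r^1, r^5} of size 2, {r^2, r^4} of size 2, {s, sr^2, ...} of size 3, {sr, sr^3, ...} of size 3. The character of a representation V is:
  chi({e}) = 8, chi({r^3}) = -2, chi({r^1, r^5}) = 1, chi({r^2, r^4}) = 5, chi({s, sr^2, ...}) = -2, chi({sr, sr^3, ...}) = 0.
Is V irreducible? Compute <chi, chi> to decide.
Not irreducible (reducible): <chi, chi> = 11 > 1.

Explanation: <chi, chi> = (1/|G|) sum_C |C| * |chi(C)|^2 = (1/12)[1*|8|^2 + 1*|-2|^2 + 2*|1|^2 + 2*|5|^2 + 3*|-2|^2 + 3*|0|^2]
  = (1/12)[(64) + (4) + (2) + (50) + (12) + (0)] = 132/12 = 11.
A character is irreducible iff <chi, chi> = 1, so this representation is reducible.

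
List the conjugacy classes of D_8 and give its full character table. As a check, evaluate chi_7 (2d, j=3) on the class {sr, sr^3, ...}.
Conjugacy classes: {e} of size 1, {r^4} of size 1, {r^1, r^7} of size 2, {r^2, r^6} of size 2, {r^3, r^5} of size 2, {s, sr^2, ...} of size 4, {sr, sr^3, ...} of size 4.
Character table:
  irrep \ class              {e} (size 1)  {r^4} (size 1)  {r^1, r^7} (size 2)  {r^2, r^6} (size 2)  {r^3, r^5} (size 2)  {s, sr^2, ...} (size 4)  {sr, sr^3, ...} (size 4)
  chi_1 (triv)               1             1               1                    1                    1                    1                        1                       
  chi_2 (sign: r->1, s->-1)  1             1               1                    1                    1                    -1                       -1                      
  chi_3 (r->-1, s->1)        1             1               -1                   1                    -1                   1                        -1                      
  chi_4 (r->-1, s->-1)       1             1               -1                   1                    -1                   -1                       1                       
  chi_5 (2d, j=1)            2             -2              sqrt(2)              0                    -sqrt(2)             0                        0                       
  chi_6 (2d, j=2)            2             2               0                    -2                   0                    0                        0                       
  chi_7 (2d, j=3)            2             -2              -sqrt(2)             0                    sqrt(2)              0                        0                       

Spot check: chi_7 (2d, j=3) on {sr, sr^3, ...} = 0.

Argument: D_8 has order 2*8 = 16 with 7 conjugacy classes, hence 7 irreducibles. Sum of squared dims 1 + 1 + 1 + 1 + 4 + 4 + 4 = 16 = |G|. Linear characters come from the abelianisation; the 2-dimensional irreps have character r^k -> 2*cos(2*pi*j*k/8), reflections -> 0.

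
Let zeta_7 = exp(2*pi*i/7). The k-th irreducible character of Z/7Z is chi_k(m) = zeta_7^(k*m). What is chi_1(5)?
chi_1(5) = zeta_7^5 = exp(-4*I*pi/7)

Reasoning: chi_1(5) = zeta_7^(1*5) = zeta_7^5. Since zeta_7^7 = 1, this equals zeta_7^5 = exp(2*pi*i*5/7) = exp(-4*I*pi/7).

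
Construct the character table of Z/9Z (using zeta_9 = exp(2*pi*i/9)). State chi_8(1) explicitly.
Character table of Z/9Z (irreps indexed chi_0,...,chi_8 with chi_k(m) = zeta_9^(k*m), zeta_9 = exp(2*pi*i/9)):
  irrep \ class  {0} (size 1)  {1} (size 1)    {2} (size 1)    {3} (size 1)    {4} (size 1)    {5} (size 1)    {6} (size 1)    {7} (size 1)    {8} (size 1)  
  chi_0          1             1               1               1               1               1               1               1               1             
  chi_1          1             exp(2*I*pi/9)   exp(4*I*pi/9)   exp(2*I*pi/3)   exp(8*I*pi/9)   exp(-8*I*pi/9)  exp(-2*I*pi/3)  exp(-4*I*pi/9)  exp(-2*I*pi/9)
  chi_2          1             exp(4*I*pi/9)   exp(8*I*pi/9)   exp(-2*I*pi/3)  exp(-2*I*pi/9)  exp(2*I*pi/9)   exp(2*I*pi/3)   exp(-8*I*pi/9)  exp(-4*I*pi/9)
  chi_3          1             exp(2*I*pi/3)   exp(-2*I*pi/3)  1               exp(2*I*pi/3)   exp(-2*I*pi/3)  1               exp(2*I*pi/3)   exp(-2*I*pi/3)
  chi_4          1             exp(8*I*pi/9)   exp(-2*I*pi/9)  exp(2*I*pi/3)   exp(-4*I*pi/9)  exp(4*I*pi/9)   exp(-2*I*pi/3)  exp(2*I*pi/9)   exp(-8*I*pi/9)
  chi_5          1             exp(-8*I*pi/9)  exp(2*I*pi/9)   exp(-2*I*pi/3)  exp(4*I*pi/9)   exp(-4*I*pi/9)  exp(2*I*pi/3)   exp(-2*I*pi/9)  exp(8*I*pi/9) 
  chi_6          1             exp(-2*I*pi/3)  exp(2*I*pi/3)   1               exp(-2*I*pi/3)  exp(2*I*pi/3)   1               exp(-2*I*pi/3)  exp(2*I*pi/3) 
  chi_7          1             exp(-4*I*pi/9)  exp(-8*I*pi/9)  exp(2*I*pi/3)   exp(2*I*pi/9)   exp(-2*I*pi/9)  exp(-2*I*pi/3)  exp(8*I*pi/9)   exp(4*I*pi/9) 
  chi_8          1             exp(-2*I*pi/9)  exp(-4*I*pi/9)  exp(-2*I*pi/3)  exp(-8*I*pi/9)  exp(8*I*pi/9)   exp(2*I*pi/3)   exp(4*I*pi/9)   exp(2*I*pi/9) 

Spot check: chi_8(1) = zeta_9^(8*1) = zeta_9^8 = exp(-2*I*pi/9).

Details: Z/9Z is abelian, so all 9 irreducible complex representations are 1-dimensional. They are given by chi_k(m) = zeta_9^(k*m) for k = 0,...,8. Row orthogonality: sum_m chi_k(m) conj(chi_l(m)) = 9 * [k = l].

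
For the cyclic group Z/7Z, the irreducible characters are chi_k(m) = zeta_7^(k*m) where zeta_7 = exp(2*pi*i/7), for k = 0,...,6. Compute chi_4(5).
chi_4(5) = zeta_7^20 = exp(-2*I*pi/7)

Details: chi_4(5) = zeta_7^(4*5) = zeta_7^20. Since zeta_7^7 = 1, this equals zeta_7^6 = exp(2*pi*i*6/7) = exp(-2*I*pi/7).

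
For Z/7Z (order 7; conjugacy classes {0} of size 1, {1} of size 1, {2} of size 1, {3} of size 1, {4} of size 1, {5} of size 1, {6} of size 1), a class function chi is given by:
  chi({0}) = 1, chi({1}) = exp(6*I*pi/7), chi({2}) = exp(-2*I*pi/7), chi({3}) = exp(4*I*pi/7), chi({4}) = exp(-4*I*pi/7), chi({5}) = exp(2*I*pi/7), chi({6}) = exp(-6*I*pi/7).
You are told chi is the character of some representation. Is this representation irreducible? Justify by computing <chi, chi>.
Irreducible: <chi, chi> = 1.

Proof sketch: <chi, chi> = (1/|G|) sum_C |C| * |chi(C)|^2 = (1/7)[1*|1|^2 + 1*|exp(6*I*pi/7)|^2 + 1*|exp(-2*I*pi/7)|^2 + 1*|exp(4*I*pi/7)|^2 + 1*|exp(-4*I*pi/7)|^2 + 1*|exp(2*I*pi/7)|^2 + 1*|exp(-6*I*pi/7)|^2]
  = (1/7)[(1) + (1) + (1) + (1) + (1) + (1) + (1)] = 7/7 = 1.
(Exp terms are combined using exp(i*s)*conj(exp(i*t)) = exp(i*(s-t)), and sums of them are collapsed using the identity that for every m > 1 the m distinct m-th roots of unity sum to 0, e.g. 1 + exp(2*I*pi/3) + exp(-2*I*pi/3) = 0.)
A character is irreducible iff <chi, chi> = 1, so this representation is irreducible.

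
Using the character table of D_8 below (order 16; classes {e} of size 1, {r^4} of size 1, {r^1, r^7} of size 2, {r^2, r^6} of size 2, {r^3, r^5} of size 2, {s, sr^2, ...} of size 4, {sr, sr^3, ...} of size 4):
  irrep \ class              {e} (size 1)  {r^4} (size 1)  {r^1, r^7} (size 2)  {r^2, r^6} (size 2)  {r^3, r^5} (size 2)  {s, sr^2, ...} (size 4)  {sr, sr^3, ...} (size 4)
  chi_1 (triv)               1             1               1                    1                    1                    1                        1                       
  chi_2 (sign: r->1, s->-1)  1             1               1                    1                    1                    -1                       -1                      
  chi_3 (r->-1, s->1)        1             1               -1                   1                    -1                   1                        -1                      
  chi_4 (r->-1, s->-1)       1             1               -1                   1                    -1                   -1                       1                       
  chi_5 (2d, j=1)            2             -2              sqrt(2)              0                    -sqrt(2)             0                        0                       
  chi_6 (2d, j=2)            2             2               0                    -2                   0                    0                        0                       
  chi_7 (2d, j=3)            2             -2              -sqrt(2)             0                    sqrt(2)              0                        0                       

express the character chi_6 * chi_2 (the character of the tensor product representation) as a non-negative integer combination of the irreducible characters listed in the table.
chi_6 tensor chi_2 = chi_6 (all other irreducibles have multiplicity 0).

Solution. The character of a tensor product is the pointwise product (chi_6 * chi_2)(C) = chi_6(C) * chi_2(C):
  {e}: (2)*(1), {r^4}: (2)*(1), {r^1, r^7}: (0)*(1), {r^2, r^6}: (-2)*(1), {r^3, r^5}: (0)*(1), {s, sr^2, ...}: (0)*(-1), {sr, sr^3, ...}: (0)*(-1)
so (chi_6 * chi_2) takes values
  {e} -> 2, {r^4} -> 2, {r^1, r^7} -> 0, {r^2, r^6} -> -2, {r^3, r^5} -> 0, {s, sr^2, ...} -> 0, {sr, sr^3, ...} -> 0.
Now take the inner product of this character with each irreducible chi from the table, <chi_6*chi_2, chi> = (1/16) sum_C |C| (chi_6*chi_2)(C) conj(chi(C)):
  <chi_6*chi_2, chi_1> = (1/16)[1*(2)*conj(1) + 1*(2)*conj(1) + 2*(0)*conj(1) + 2*(-2)*conj(1) + 2*(0)*conj(1) + 4*(0)*conj(1) + 4*(0)*conj(1)]
      = (1/16)[(2) + (2) + (0) + (-4) + (0) + (0) + (0)] = 0/16 = 0
  <chi_6*chi_2, chi_2> = (1/16)[1*(2)*conj(1) + 1*(2)*conj(1) + 2*(0)*conj(1) + 2*(-2)*conj(1) + 2*(0)*conj(1) + 4*(0)*conj(-1) + 4*(0)*conj(-1)]
      = (1/16)[(2) + (2) + (0) + (-4) + (0) + (0) + (0)] = 0/16 = 0
  <chi_6*chi_2, chi_3> = (1/16)[1*(2)*conj(1) + 1*(2)*conj(1) + 2*(0)*conj(-1) + 2*(-2)*conj(1) + 2*(0)*conj(-1) + 4*(0)*conj(1) + 4*(0)*conj(-1)]
      = (1/16)[(2) + (2) + (0) + (-4) + (0) + (0) + (0)] = 0/16 = 0
  <chi_6*chi_2, chi_4> = (1/16)[1*(2)*conj(1) + 1*(2)*conj(1) + 2*(0)*conj(-1) + 2*(-2)*conj(1) + 2*(0)*conj(-1) + 4*(0)*conj(-1) + 4*(0)*conj(1)]
      = (1/16)[(2) + (2) + (0) + (-4) + (0) + (0) + (0)] = 0/16 = 0
  <chi_6*chi_2, chi_5> = (1/16)[1*(2)*conj(2) + 1*(2)*conj(-2) + 2*(0)*conj(sqrt(2)) + 2*(-2)*conj(0) + 2*(0)*conj(-sqrt(2)) + 4*(0)*conj(0) + 4*(0)*conj(0)]
      = (1/16)[(4) + (-4) + (0) + (0) + (0) + (0) + (0)] = 0/16 = 0
  <chi_6*chi_2, chi_6> = (1/16)[1*(2)*conj(2) + 1*(2)*conj(2) + 2*(0)*conj(0) + 2*(-2)*conj(-2) + 2*(0)*conj(0) + 4*(0)*conj(0) + 4*(0)*conj(0)]
      = (1/16)[(4) + (4) + (0) + (8) + (0) + (0) + (0)] = 16/16 = 1
  <chi_6*chi_2, chi_7> = (1/16)[1*(2)*conj(2) + 1*(2)*conj(-2) + 2*(0)*conj(-sqrt(2)) + 2*(-2)*conj(0) + 2*(0)*conj(sqrt(2)) + 4*(0)*conj(0) + 4*(0)*conj(0)]
      = (1/16)[(4) + (-4) + (0) + (0) + (0) + (0) + (0)] = 0/16 = 0
Hence the multiplicities are chi_6: 1. Dimension check: dim(chi_6)*dim(chi_2) = 2*1 = 2 and sum (mult * dim) = 1*2 = 2.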